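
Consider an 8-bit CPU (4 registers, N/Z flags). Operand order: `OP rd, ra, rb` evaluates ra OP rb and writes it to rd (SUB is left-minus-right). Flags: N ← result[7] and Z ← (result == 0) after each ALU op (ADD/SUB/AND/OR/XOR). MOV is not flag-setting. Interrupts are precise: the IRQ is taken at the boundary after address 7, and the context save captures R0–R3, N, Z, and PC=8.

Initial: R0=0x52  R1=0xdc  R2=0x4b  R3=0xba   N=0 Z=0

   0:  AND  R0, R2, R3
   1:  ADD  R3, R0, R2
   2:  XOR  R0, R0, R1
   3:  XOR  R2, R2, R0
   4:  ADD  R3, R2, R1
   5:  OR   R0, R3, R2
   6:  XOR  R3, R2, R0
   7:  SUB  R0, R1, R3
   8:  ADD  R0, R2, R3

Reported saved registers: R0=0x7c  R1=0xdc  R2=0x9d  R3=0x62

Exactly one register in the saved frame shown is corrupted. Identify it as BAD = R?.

BAD = R3

after  0: R0=0x0a R1=0xdc R2=0x4b R3=0xba  N=0 Z=0
after  1: R0=0x0a R1=0xdc R2=0x4b R3=0x55  N=0 Z=0
after  2: R0=0xd6 R1=0xdc R2=0x4b R3=0x55  N=1 Z=0
after  3: R0=0xd6 R1=0xdc R2=0x9d R3=0x55  N=1 Z=0
after  4: R0=0xd6 R1=0xdc R2=0x9d R3=0x79  N=0 Z=0
after  5: R0=0xfd R1=0xdc R2=0x9d R3=0x79  N=1 Z=0
after  6: R0=0xfd R1=0xdc R2=0x9d R3=0x60  N=0 Z=0
after  7: R0=0x7c R1=0xdc R2=0x9d R3=0x60  N=0 Z=0
-- IRQ taken; context saved, return-PC = 8 --
mismatch: R3: reported 0x62 vs actual 0x60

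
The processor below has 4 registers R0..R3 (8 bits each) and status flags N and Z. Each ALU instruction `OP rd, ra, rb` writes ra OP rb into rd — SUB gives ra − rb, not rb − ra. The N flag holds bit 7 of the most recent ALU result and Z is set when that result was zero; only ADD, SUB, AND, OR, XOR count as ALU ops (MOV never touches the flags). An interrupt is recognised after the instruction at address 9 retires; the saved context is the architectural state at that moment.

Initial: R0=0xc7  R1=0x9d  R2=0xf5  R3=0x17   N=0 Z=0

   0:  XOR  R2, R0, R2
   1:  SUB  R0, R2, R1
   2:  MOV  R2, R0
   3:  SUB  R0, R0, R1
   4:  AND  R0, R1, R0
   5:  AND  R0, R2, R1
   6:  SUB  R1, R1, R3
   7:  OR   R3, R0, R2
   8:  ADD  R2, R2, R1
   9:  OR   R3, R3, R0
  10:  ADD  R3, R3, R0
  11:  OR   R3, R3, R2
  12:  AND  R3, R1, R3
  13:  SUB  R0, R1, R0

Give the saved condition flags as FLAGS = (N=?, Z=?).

after  0: R0=0xc7 R1=0x9d R2=0x32 R3=0x17  N=0 Z=0
after  1: R0=0x95 R1=0x9d R2=0x32 R3=0x17  N=1 Z=0
after  2: R0=0x95 R1=0x9d R2=0x95 R3=0x17  N=1 Z=0
after  3: R0=0xf8 R1=0x9d R2=0x95 R3=0x17  N=1 Z=0
after  4: R0=0x98 R1=0x9d R2=0x95 R3=0x17  N=1 Z=0
after  5: R0=0x95 R1=0x9d R2=0x95 R3=0x17  N=1 Z=0
after  6: R0=0x95 R1=0x86 R2=0x95 R3=0x17  N=1 Z=0
after  7: R0=0x95 R1=0x86 R2=0x95 R3=0x95  N=1 Z=0
after  8: R0=0x95 R1=0x86 R2=0x1b R3=0x95  N=0 Z=0
after  9: R0=0x95 R1=0x86 R2=0x1b R3=0x95  N=1 Z=0
-- IRQ taken; context saved, return-PC = 10 --

FLAGS = (N=1, Z=0)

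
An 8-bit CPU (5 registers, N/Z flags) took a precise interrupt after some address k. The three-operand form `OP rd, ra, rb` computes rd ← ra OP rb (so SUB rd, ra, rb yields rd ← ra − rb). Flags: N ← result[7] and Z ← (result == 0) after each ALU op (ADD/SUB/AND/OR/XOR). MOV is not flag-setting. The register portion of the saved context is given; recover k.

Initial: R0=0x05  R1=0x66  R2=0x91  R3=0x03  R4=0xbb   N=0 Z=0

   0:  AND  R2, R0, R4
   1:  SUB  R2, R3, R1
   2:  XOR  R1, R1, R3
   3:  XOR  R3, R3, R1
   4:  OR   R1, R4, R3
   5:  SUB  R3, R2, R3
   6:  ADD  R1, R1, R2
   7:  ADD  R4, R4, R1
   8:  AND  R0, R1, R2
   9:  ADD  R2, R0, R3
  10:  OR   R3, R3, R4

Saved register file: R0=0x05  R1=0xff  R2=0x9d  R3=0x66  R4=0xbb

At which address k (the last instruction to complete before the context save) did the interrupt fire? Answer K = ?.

after  0: R0=0x05 R1=0x66 R2=0x01 R3=0x03 R4=0xbb  N=0 Z=0
after  1: R0=0x05 R1=0x66 R2=0x9d R3=0x03 R4=0xbb  N=1 Z=0
after  2: R0=0x05 R1=0x65 R2=0x9d R3=0x03 R4=0xbb  N=0 Z=0
after  3: R0=0x05 R1=0x65 R2=0x9d R3=0x66 R4=0xbb  N=0 Z=0
after  4: R0=0x05 R1=0xff R2=0x9d R3=0x66 R4=0xbb  N=1 Z=0
-- IRQ taken; context saved, return-PC = 5 --

K = 4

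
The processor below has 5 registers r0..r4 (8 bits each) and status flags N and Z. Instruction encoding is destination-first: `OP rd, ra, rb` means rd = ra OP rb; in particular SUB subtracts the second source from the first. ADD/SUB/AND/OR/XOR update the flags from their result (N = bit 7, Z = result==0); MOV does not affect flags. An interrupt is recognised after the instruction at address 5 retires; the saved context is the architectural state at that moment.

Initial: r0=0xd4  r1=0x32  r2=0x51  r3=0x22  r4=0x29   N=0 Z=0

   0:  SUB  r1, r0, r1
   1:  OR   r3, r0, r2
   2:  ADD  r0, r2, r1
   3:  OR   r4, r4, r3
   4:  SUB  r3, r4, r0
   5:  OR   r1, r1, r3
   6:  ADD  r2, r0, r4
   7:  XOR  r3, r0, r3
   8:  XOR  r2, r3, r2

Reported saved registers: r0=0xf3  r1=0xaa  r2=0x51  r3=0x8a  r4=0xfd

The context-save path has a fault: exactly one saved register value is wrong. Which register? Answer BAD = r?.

after  0: r0=0xd4 r1=0xa2 r2=0x51 r3=0x22 r4=0x29  N=1 Z=0
after  1: r0=0xd4 r1=0xa2 r2=0x51 r3=0xd5 r4=0x29  N=1 Z=0
after  2: r0=0xf3 r1=0xa2 r2=0x51 r3=0xd5 r4=0x29  N=1 Z=0
after  3: r0=0xf3 r1=0xa2 r2=0x51 r3=0xd5 r4=0xfd  N=1 Z=0
after  4: r0=0xf3 r1=0xa2 r2=0x51 r3=0x0a r4=0xfd  N=0 Z=0
after  5: r0=0xf3 r1=0xaa r2=0x51 r3=0x0a r4=0xfd  N=1 Z=0
-- IRQ taken; context saved, return-PC = 6 --
mismatch: r3: reported 0x8a vs actual 0x0a

BAD = r3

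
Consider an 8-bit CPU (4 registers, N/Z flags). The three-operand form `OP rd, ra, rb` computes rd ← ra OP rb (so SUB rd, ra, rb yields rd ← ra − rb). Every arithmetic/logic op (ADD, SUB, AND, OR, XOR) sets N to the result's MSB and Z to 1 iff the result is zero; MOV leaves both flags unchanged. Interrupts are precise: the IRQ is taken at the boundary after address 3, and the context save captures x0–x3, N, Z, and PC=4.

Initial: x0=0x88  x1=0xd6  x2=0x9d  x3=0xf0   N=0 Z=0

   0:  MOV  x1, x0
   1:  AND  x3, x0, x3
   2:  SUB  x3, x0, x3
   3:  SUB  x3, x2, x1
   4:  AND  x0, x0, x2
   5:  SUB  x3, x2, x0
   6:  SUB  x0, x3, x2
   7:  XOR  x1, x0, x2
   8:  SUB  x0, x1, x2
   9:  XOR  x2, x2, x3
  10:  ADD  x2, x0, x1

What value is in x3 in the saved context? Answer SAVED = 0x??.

after  0: x0=0x88 x1=0x88 x2=0x9d x3=0xf0  N=0 Z=0
after  1: x0=0x88 x1=0x88 x2=0x9d x3=0x80  N=1 Z=0
after  2: x0=0x88 x1=0x88 x2=0x9d x3=0x08  N=0 Z=0
after  3: x0=0x88 x1=0x88 x2=0x9d x3=0x15  N=0 Z=0
-- IRQ taken; context saved, return-PC = 4 --

SAVED = 0x15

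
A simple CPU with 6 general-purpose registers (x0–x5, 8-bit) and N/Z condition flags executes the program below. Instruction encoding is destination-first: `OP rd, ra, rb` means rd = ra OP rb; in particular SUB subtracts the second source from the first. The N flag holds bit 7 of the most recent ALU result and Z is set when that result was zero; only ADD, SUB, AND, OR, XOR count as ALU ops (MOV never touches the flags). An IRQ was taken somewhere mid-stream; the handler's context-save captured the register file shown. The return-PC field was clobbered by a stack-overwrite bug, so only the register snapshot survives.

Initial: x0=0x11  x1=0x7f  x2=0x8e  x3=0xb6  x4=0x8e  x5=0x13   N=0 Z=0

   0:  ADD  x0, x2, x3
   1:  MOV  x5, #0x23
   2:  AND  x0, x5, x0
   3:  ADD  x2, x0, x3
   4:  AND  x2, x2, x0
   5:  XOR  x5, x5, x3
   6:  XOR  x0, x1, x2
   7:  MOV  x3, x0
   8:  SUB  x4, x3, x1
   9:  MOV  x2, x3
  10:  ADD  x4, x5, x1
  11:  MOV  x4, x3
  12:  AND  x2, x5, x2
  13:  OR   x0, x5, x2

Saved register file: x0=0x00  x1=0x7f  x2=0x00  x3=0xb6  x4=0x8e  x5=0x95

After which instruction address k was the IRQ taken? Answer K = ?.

after  0: x0=0x44 x1=0x7f x2=0x8e x3=0xb6 x4=0x8e x5=0x13  N=0 Z=0
after  1: x0=0x44 x1=0x7f x2=0x8e x3=0xb6 x4=0x8e x5=0x23  N=0 Z=0
after  2: x0=0x00 x1=0x7f x2=0x8e x3=0xb6 x4=0x8e x5=0x23  N=0 Z=1
after  3: x0=0x00 x1=0x7f x2=0xb6 x3=0xb6 x4=0x8e x5=0x23  N=1 Z=0
after  4: x0=0x00 x1=0x7f x2=0x00 x3=0xb6 x4=0x8e x5=0x23  N=0 Z=1
after  5: x0=0x00 x1=0x7f x2=0x00 x3=0xb6 x4=0x8e x5=0x95  N=1 Z=0
-- IRQ taken; context saved, return-PC = 6 --

K = 5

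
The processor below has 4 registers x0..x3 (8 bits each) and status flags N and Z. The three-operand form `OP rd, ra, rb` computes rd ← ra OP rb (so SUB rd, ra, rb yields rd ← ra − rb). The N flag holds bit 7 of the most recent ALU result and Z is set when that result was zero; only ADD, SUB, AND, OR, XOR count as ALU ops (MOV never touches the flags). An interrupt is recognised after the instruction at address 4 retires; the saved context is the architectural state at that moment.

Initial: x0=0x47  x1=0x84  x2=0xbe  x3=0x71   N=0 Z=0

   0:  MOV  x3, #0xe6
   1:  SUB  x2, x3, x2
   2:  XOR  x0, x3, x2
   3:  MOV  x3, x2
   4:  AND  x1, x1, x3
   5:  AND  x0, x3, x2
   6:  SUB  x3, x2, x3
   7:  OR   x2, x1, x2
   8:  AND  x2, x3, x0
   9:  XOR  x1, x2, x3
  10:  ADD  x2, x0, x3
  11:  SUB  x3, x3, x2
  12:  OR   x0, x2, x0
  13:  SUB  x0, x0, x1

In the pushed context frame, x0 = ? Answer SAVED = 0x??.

SAVED = 0xce

after  0: x0=0x47 x1=0x84 x2=0xbe x3=0xe6  N=0 Z=0
after  1: x0=0x47 x1=0x84 x2=0x28 x3=0xe6  N=0 Z=0
after  2: x0=0xce x1=0x84 x2=0x28 x3=0xe6  N=1 Z=0
after  3: x0=0xce x1=0x84 x2=0x28 x3=0x28  N=1 Z=0
after  4: x0=0xce x1=0x00 x2=0x28 x3=0x28  N=0 Z=1
-- IRQ taken; context saved, return-PC = 5 --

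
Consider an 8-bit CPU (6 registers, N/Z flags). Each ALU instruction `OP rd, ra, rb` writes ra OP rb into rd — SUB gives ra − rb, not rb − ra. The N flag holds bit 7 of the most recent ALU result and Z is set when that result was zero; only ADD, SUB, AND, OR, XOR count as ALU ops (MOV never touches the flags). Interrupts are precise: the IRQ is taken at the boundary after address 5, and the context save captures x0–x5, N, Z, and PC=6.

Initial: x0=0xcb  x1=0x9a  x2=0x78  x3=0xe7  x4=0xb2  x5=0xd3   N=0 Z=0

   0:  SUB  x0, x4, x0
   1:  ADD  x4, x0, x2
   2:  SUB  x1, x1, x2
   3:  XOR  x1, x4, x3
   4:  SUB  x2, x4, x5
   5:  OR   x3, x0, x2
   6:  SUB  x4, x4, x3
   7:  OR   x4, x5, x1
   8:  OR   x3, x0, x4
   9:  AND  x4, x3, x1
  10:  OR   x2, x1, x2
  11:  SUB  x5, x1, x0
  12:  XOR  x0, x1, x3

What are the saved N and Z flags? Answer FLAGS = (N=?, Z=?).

after  0: x0=0xe7 x1=0x9a x2=0x78 x3=0xe7 x4=0xb2 x5=0xd3  N=1 Z=0
after  1: x0=0xe7 x1=0x9a x2=0x78 x3=0xe7 x4=0x5f x5=0xd3  N=0 Z=0
after  2: x0=0xe7 x1=0x22 x2=0x78 x3=0xe7 x4=0x5f x5=0xd3  N=0 Z=0
after  3: x0=0xe7 x1=0xb8 x2=0x78 x3=0xe7 x4=0x5f x5=0xd3  N=1 Z=0
after  4: x0=0xe7 x1=0xb8 x2=0x8c x3=0xe7 x4=0x5f x5=0xd3  N=1 Z=0
after  5: x0=0xe7 x1=0xb8 x2=0x8c x3=0xef x4=0x5f x5=0xd3  N=1 Z=0
-- IRQ taken; context saved, return-PC = 6 --

FLAGS = (N=1, Z=0)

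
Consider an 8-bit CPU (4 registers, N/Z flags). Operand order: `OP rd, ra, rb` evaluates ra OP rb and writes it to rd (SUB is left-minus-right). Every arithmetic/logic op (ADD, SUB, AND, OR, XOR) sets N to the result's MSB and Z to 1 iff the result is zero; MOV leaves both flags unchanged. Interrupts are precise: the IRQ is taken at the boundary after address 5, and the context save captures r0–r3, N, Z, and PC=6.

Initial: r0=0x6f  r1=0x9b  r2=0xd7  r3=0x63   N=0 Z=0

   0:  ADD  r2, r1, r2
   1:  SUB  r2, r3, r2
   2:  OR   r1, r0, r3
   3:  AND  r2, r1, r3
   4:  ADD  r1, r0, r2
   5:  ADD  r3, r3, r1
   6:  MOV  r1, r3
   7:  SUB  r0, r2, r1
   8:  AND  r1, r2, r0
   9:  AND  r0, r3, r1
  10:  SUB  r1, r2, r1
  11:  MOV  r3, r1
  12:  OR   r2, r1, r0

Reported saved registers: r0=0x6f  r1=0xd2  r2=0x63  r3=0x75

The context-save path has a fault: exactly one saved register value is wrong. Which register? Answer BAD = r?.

BAD = r3

after  0: r0=0x6f r1=0x9b r2=0x72 r3=0x63  N=0 Z=0
after  1: r0=0x6f r1=0x9b r2=0xf1 r3=0x63  N=1 Z=0
after  2: r0=0x6f r1=0x6f r2=0xf1 r3=0x63  N=0 Z=0
after  3: r0=0x6f r1=0x6f r2=0x63 r3=0x63  N=0 Z=0
after  4: r0=0x6f r1=0xd2 r2=0x63 r3=0x63  N=1 Z=0
after  5: r0=0x6f r1=0xd2 r2=0x63 r3=0x35  N=0 Z=0
-- IRQ taken; context saved, return-PC = 6 --
mismatch: r3: reported 0x75 vs actual 0x35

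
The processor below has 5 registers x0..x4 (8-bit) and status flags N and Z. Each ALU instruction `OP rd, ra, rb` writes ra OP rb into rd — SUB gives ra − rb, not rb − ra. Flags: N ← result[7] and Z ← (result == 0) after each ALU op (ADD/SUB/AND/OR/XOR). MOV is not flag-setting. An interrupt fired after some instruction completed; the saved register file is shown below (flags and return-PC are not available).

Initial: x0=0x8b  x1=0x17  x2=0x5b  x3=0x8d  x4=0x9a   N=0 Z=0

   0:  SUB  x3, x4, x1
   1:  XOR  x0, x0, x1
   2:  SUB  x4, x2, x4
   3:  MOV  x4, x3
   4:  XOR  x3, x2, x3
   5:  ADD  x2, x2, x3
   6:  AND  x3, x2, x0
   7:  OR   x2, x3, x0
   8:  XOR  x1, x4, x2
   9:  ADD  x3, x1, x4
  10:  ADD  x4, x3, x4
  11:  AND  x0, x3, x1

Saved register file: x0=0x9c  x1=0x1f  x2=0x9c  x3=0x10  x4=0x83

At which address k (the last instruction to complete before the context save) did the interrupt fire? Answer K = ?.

K = 8

after  0: x0=0x8b x1=0x17 x2=0x5b x3=0x83 x4=0x9a  N=1 Z=0
after  1: x0=0x9c x1=0x17 x2=0x5b x3=0x83 x4=0x9a  N=1 Z=0
after  2: x0=0x9c x1=0x17 x2=0x5b x3=0x83 x4=0xc1  N=1 Z=0
after  3: x0=0x9c x1=0x17 x2=0x5b x3=0x83 x4=0x83  N=1 Z=0
after  4: x0=0x9c x1=0x17 x2=0x5b x3=0xd8 x4=0x83  N=1 Z=0
after  5: x0=0x9c x1=0x17 x2=0x33 x3=0xd8 x4=0x83  N=0 Z=0
after  6: x0=0x9c x1=0x17 x2=0x33 x3=0x10 x4=0x83  N=0 Z=0
after  7: x0=0x9c x1=0x17 x2=0x9c x3=0x10 x4=0x83  N=1 Z=0
after  8: x0=0x9c x1=0x1f x2=0x9c x3=0x10 x4=0x83  N=0 Z=0
-- IRQ taken; context saved, return-PC = 9 --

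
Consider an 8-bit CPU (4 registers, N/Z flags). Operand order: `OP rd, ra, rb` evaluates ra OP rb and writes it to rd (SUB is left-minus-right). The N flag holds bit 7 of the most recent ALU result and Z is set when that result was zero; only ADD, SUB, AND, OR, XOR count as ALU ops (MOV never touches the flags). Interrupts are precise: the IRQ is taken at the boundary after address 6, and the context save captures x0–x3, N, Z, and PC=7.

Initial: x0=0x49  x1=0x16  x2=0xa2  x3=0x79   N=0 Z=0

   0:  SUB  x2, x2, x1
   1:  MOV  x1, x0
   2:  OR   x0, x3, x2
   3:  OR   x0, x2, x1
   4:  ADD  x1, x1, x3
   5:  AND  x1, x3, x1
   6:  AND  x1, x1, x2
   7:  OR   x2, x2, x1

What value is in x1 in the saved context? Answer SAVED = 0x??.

SAVED = 0x00

after  0: x0=0x49 x1=0x16 x2=0x8c x3=0x79  N=1 Z=0
after  1: x0=0x49 x1=0x49 x2=0x8c x3=0x79  N=1 Z=0
after  2: x0=0xfd x1=0x49 x2=0x8c x3=0x79  N=1 Z=0
after  3: x0=0xcd x1=0x49 x2=0x8c x3=0x79  N=1 Z=0
after  4: x0=0xcd x1=0xc2 x2=0x8c x3=0x79  N=1 Z=0
after  5: x0=0xcd x1=0x40 x2=0x8c x3=0x79  N=0 Z=0
after  6: x0=0xcd x1=0x00 x2=0x8c x3=0x79  N=0 Z=1
-- IRQ taken; context saved, return-PC = 7 --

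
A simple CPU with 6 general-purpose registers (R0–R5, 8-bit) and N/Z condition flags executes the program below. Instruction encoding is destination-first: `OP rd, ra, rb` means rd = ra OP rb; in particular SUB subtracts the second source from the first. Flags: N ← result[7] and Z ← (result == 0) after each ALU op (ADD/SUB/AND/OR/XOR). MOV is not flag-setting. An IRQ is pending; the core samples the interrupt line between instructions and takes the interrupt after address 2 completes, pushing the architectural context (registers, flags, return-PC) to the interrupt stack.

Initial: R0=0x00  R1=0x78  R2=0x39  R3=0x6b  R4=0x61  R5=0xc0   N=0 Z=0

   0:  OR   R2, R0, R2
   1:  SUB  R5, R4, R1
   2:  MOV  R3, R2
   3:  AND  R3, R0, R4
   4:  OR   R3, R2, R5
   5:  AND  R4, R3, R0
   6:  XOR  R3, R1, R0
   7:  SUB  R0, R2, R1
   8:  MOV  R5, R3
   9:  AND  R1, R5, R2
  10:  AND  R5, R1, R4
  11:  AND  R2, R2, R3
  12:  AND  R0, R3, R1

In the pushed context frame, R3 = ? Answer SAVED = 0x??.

SAVED = 0x39

after  0: R0=0x00 R1=0x78 R2=0x39 R3=0x6b R4=0x61 R5=0xc0  N=0 Z=0
after  1: R0=0x00 R1=0x78 R2=0x39 R3=0x6b R4=0x61 R5=0xe9  N=1 Z=0
after  2: R0=0x00 R1=0x78 R2=0x39 R3=0x39 R4=0x61 R5=0xe9  N=1 Z=0
-- IRQ taken; context saved, return-PC = 3 --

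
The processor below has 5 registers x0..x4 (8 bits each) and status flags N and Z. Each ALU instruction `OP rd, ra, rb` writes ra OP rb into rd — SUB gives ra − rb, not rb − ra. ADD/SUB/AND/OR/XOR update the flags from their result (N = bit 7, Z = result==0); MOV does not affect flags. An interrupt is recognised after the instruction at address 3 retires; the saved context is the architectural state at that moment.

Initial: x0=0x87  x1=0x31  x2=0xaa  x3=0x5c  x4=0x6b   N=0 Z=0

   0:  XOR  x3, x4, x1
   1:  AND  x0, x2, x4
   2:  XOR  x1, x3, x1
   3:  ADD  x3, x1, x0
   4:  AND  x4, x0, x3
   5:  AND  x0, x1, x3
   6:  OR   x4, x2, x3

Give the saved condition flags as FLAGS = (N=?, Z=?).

FLAGS = (N=1, Z=0)

after  0: x0=0x87 x1=0x31 x2=0xaa x3=0x5a x4=0x6b  N=0 Z=0
after  1: x0=0x2a x1=0x31 x2=0xaa x3=0x5a x4=0x6b  N=0 Z=0
after  2: x0=0x2a x1=0x6b x2=0xaa x3=0x5a x4=0x6b  N=0 Z=0
after  3: x0=0x2a x1=0x6b x2=0xaa x3=0x95 x4=0x6b  N=1 Z=0
-- IRQ taken; context saved, return-PC = 4 --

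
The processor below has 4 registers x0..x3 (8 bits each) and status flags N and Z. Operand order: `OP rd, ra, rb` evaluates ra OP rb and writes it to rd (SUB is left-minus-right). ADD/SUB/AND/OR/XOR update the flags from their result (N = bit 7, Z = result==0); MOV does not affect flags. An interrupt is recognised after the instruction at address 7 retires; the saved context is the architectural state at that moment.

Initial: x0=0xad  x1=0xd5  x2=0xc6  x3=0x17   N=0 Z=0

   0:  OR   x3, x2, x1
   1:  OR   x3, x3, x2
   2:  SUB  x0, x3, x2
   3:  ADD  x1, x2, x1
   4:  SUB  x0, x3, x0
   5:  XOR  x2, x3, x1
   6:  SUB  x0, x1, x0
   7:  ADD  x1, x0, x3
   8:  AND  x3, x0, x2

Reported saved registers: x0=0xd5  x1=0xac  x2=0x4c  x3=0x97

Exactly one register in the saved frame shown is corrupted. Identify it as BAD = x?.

after  0: x0=0xad x1=0xd5 x2=0xc6 x3=0xd7  N=1 Z=0
after  1: x0=0xad x1=0xd5 x2=0xc6 x3=0xd7  N=1 Z=0
after  2: x0=0x11 x1=0xd5 x2=0xc6 x3=0xd7  N=0 Z=0
after  3: x0=0x11 x1=0x9b x2=0xc6 x3=0xd7  N=1 Z=0
after  4: x0=0xc6 x1=0x9b x2=0xc6 x3=0xd7  N=1 Z=0
after  5: x0=0xc6 x1=0x9b x2=0x4c x3=0xd7  N=0 Z=0
after  6: x0=0xd5 x1=0x9b x2=0x4c x3=0xd7  N=1 Z=0
after  7: x0=0xd5 x1=0xac x2=0x4c x3=0xd7  N=1 Z=0
-- IRQ taken; context saved, return-PC = 8 --
mismatch: x3: reported 0x97 vs actual 0xd7

BAD = x3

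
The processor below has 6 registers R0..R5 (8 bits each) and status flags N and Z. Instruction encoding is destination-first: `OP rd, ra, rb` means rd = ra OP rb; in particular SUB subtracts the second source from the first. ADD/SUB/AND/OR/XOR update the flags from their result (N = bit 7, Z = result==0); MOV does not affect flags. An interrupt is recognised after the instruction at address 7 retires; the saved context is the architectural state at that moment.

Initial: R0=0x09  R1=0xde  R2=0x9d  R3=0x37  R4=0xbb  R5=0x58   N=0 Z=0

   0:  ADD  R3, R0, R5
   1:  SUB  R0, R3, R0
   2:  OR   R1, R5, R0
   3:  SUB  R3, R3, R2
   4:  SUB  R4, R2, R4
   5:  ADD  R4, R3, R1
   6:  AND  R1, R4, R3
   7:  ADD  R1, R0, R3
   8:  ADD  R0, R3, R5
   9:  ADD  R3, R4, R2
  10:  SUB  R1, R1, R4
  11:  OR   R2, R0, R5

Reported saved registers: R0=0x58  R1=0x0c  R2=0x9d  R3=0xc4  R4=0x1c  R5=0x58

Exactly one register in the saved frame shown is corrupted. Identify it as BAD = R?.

BAD = R1

after  0: R0=0x09 R1=0xde R2=0x9d R3=0x61 R4=0xbb R5=0x58  N=0 Z=0
after  1: R0=0x58 R1=0xde R2=0x9d R3=0x61 R4=0xbb R5=0x58  N=0 Z=0
after  2: R0=0x58 R1=0x58 R2=0x9d R3=0x61 R4=0xbb R5=0x58  N=0 Z=0
after  3: R0=0x58 R1=0x58 R2=0x9d R3=0xc4 R4=0xbb R5=0x58  N=1 Z=0
after  4: R0=0x58 R1=0x58 R2=0x9d R3=0xc4 R4=0xe2 R5=0x58  N=1 Z=0
after  5: R0=0x58 R1=0x58 R2=0x9d R3=0xc4 R4=0x1c R5=0x58  N=0 Z=0
after  6: R0=0x58 R1=0x04 R2=0x9d R3=0xc4 R4=0x1c R5=0x58  N=0 Z=0
after  7: R0=0x58 R1=0x1c R2=0x9d R3=0xc4 R4=0x1c R5=0x58  N=0 Z=0
-- IRQ taken; context saved, return-PC = 8 --
mismatch: R1: reported 0x0c vs actual 0x1c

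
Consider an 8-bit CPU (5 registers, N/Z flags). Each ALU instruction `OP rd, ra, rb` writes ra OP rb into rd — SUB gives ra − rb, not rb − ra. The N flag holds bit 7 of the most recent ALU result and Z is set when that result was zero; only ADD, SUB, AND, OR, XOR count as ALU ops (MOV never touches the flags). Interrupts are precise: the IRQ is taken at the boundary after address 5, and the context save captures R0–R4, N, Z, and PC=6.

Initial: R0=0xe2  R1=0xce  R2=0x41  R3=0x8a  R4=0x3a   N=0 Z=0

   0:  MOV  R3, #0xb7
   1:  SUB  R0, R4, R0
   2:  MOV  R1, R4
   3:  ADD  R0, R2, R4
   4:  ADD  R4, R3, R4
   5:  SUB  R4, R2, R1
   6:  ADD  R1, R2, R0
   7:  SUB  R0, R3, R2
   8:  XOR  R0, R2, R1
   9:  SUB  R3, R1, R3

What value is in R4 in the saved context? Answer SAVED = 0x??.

SAVED = 0x07

after  0: R0=0xe2 R1=0xce R2=0x41 R3=0xb7 R4=0x3a  N=0 Z=0
after  1: R0=0x58 R1=0xce R2=0x41 R3=0xb7 R4=0x3a  N=0 Z=0
after  2: R0=0x58 R1=0x3a R2=0x41 R3=0xb7 R4=0x3a  N=0 Z=0
after  3: R0=0x7b R1=0x3a R2=0x41 R3=0xb7 R4=0x3a  N=0 Z=0
after  4: R0=0x7b R1=0x3a R2=0x41 R3=0xb7 R4=0xf1  N=1 Z=0
after  5: R0=0x7b R1=0x3a R2=0x41 R3=0xb7 R4=0x07  N=0 Z=0
-- IRQ taken; context saved, return-PC = 6 --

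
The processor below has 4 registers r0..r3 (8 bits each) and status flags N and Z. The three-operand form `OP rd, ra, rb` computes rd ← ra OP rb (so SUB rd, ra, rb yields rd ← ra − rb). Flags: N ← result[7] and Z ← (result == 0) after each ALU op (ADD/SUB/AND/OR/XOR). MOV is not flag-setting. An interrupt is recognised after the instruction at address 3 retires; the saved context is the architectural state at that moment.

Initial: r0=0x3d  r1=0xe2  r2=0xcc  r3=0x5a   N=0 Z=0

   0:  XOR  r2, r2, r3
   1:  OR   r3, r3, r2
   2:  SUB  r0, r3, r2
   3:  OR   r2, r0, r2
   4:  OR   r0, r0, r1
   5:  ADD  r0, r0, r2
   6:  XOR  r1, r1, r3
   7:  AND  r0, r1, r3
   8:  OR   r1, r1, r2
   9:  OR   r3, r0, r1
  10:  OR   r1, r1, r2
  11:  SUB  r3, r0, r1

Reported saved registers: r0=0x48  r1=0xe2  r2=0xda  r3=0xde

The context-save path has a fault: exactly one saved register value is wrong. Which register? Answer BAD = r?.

BAD = r2

after  0: r0=0x3d r1=0xe2 r2=0x96 r3=0x5a  N=1 Z=0
after  1: r0=0x3d r1=0xe2 r2=0x96 r3=0xde  N=1 Z=0
after  2: r0=0x48 r1=0xe2 r2=0x96 r3=0xde  N=0 Z=0
after  3: r0=0x48 r1=0xe2 r2=0xde r3=0xde  N=1 Z=0
-- IRQ taken; context saved, return-PC = 4 --
mismatch: r2: reported 0xda vs actual 0xde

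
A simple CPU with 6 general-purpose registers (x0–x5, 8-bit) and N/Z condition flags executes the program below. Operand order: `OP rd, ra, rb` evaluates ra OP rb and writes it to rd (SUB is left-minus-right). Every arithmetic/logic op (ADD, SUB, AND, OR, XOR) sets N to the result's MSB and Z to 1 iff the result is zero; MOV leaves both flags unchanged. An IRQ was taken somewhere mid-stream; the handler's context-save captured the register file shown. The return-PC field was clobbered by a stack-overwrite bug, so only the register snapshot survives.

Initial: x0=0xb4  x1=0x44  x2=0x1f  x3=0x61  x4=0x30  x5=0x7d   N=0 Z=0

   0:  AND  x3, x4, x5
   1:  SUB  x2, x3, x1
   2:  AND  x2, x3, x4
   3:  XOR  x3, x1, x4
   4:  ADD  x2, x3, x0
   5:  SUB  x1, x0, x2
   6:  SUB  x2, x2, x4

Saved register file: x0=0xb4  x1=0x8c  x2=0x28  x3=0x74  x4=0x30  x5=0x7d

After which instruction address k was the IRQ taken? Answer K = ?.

after  0: x0=0xb4 x1=0x44 x2=0x1f x3=0x30 x4=0x30 x5=0x7d  N=0 Z=0
after  1: x0=0xb4 x1=0x44 x2=0xec x3=0x30 x4=0x30 x5=0x7d  N=1 Z=0
after  2: x0=0xb4 x1=0x44 x2=0x30 x3=0x30 x4=0x30 x5=0x7d  N=0 Z=0
after  3: x0=0xb4 x1=0x44 x2=0x30 x3=0x74 x4=0x30 x5=0x7d  N=0 Z=0
after  4: x0=0xb4 x1=0x44 x2=0x28 x3=0x74 x4=0x30 x5=0x7d  N=0 Z=0
after  5: x0=0xb4 x1=0x8c x2=0x28 x3=0x74 x4=0x30 x5=0x7d  N=1 Z=0
-- IRQ taken; context saved, return-PC = 6 --

K = 5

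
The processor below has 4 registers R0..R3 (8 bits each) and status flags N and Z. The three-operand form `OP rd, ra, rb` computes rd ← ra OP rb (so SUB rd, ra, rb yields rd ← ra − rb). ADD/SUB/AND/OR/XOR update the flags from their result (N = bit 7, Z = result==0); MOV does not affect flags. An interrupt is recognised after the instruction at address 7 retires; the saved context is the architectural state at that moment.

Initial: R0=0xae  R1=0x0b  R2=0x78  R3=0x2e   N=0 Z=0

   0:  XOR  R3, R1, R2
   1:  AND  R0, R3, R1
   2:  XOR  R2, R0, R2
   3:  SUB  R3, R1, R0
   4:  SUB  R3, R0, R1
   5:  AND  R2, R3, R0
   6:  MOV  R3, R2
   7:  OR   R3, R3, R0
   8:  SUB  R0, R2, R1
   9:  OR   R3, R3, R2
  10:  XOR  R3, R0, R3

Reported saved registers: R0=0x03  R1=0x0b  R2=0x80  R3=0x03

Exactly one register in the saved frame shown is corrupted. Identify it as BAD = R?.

after  0: R0=0xae R1=0x0b R2=0x78 R3=0x73  N=0 Z=0
after  1: R0=0x03 R1=0x0b R2=0x78 R3=0x73  N=0 Z=0
after  2: R0=0x03 R1=0x0b R2=0x7b R3=0x73  N=0 Z=0
after  3: R0=0x03 R1=0x0b R2=0x7b R3=0x08  N=0 Z=0
after  4: R0=0x03 R1=0x0b R2=0x7b R3=0xf8  N=1 Z=0
after  5: R0=0x03 R1=0x0b R2=0x00 R3=0xf8  N=0 Z=1
after  6: R0=0x03 R1=0x0b R2=0x00 R3=0x00  N=0 Z=1
after  7: R0=0x03 R1=0x0b R2=0x00 R3=0x03  N=0 Z=0
-- IRQ taken; context saved, return-PC = 8 --
mismatch: R2: reported 0x80 vs actual 0x00

BAD = R2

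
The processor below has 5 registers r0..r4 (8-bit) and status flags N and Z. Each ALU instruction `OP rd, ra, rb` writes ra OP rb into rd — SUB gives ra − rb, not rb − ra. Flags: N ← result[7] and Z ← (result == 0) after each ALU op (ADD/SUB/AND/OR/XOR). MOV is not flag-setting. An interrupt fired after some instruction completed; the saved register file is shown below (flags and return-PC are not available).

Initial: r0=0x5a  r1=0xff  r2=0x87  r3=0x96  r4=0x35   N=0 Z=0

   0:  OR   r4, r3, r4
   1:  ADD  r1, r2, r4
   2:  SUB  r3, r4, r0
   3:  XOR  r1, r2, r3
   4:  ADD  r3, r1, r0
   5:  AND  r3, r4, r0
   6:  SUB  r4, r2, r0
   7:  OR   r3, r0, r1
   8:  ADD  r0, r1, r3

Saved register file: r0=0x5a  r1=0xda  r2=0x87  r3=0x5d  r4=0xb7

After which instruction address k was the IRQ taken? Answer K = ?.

after  0: r0=0x5a r1=0xff r2=0x87 r3=0x96 r4=0xb7  N=1 Z=0
after  1: r0=0x5a r1=0x3e r2=0x87 r3=0x96 r4=0xb7  N=0 Z=0
after  2: r0=0x5a r1=0x3e r2=0x87 r3=0x5d r4=0xb7  N=0 Z=0
after  3: r0=0x5a r1=0xda r2=0x87 r3=0x5d r4=0xb7  N=1 Z=0
-- IRQ taken; context saved, return-PC = 4 --

K = 3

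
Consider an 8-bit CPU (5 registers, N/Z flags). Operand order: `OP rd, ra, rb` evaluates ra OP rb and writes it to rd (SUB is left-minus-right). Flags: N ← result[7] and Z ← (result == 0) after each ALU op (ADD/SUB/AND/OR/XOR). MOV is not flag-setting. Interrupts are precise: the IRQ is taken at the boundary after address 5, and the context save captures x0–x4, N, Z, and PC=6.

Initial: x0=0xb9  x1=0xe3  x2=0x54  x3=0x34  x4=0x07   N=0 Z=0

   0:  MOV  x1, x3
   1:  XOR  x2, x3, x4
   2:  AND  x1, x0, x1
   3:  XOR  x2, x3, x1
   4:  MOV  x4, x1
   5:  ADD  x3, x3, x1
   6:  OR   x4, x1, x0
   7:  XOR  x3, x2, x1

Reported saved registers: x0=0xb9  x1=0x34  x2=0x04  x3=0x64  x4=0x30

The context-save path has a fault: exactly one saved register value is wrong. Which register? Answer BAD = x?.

BAD = x1

after  0: x0=0xb9 x1=0x34 x2=0x54 x3=0x34 x4=0x07  N=0 Z=0
after  1: x0=0xb9 x1=0x34 x2=0x33 x3=0x34 x4=0x07  N=0 Z=0
after  2: x0=0xb9 x1=0x30 x2=0x33 x3=0x34 x4=0x07  N=0 Z=0
after  3: x0=0xb9 x1=0x30 x2=0x04 x3=0x34 x4=0x07  N=0 Z=0
after  4: x0=0xb9 x1=0x30 x2=0x04 x3=0x34 x4=0x30  N=0 Z=0
after  5: x0=0xb9 x1=0x30 x2=0x04 x3=0x64 x4=0x30  N=0 Z=0
-- IRQ taken; context saved, return-PC = 6 --
mismatch: x1: reported 0x34 vs actual 0x30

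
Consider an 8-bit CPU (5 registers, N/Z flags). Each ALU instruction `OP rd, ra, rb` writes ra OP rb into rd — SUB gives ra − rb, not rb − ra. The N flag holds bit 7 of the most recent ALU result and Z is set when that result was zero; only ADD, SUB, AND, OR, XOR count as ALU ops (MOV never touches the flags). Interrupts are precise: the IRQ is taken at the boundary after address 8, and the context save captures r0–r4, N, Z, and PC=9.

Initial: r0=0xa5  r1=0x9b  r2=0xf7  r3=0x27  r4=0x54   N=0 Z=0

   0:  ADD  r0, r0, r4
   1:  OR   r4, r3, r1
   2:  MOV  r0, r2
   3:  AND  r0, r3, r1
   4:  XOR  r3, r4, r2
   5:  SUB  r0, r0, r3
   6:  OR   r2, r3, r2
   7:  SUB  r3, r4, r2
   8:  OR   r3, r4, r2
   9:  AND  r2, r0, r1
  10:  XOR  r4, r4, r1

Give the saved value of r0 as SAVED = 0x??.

after  0: r0=0xf9 r1=0x9b r2=0xf7 r3=0x27 r4=0x54  N=1 Z=0
after  1: r0=0xf9 r1=0x9b r2=0xf7 r3=0x27 r4=0xbf  N=1 Z=0
after  2: r0=0xf7 r1=0x9b r2=0xf7 r3=0x27 r4=0xbf  N=1 Z=0
after  3: r0=0x03 r1=0x9b r2=0xf7 r3=0x27 r4=0xbf  N=0 Z=0
after  4: r0=0x03 r1=0x9b r2=0xf7 r3=0x48 r4=0xbf  N=0 Z=0
after  5: r0=0xbb r1=0x9b r2=0xf7 r3=0x48 r4=0xbf  N=1 Z=0
after  6: r0=0xbb r1=0x9b r2=0xff r3=0x48 r4=0xbf  N=1 Z=0
after  7: r0=0xbb r1=0x9b r2=0xff r3=0xc0 r4=0xbf  N=1 Z=0
after  8: r0=0xbb r1=0x9b r2=0xff r3=0xff r4=0xbf  N=1 Z=0
-- IRQ taken; context saved, return-PC = 9 --

SAVED = 0xbb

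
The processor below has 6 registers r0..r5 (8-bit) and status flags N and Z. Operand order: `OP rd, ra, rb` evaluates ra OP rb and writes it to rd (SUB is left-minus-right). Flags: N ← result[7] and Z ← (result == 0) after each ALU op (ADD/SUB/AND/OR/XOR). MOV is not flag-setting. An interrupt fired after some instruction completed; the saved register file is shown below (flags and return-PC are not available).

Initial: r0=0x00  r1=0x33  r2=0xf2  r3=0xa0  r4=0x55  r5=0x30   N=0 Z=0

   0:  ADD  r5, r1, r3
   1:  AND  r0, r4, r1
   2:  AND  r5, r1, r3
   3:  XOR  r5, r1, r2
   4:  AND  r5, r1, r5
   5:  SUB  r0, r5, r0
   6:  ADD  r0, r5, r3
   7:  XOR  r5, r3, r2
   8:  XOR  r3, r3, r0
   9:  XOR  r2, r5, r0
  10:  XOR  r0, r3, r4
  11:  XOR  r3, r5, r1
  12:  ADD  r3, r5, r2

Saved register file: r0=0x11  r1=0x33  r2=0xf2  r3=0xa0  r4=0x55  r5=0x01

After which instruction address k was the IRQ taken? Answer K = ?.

after  0: r0=0x00 r1=0x33 r2=0xf2 r3=0xa0 r4=0x55 r5=0xd3  N=1 Z=0
after  1: r0=0x11 r1=0x33 r2=0xf2 r3=0xa0 r4=0x55 r5=0xd3  N=0 Z=0
after  2: r0=0x11 r1=0x33 r2=0xf2 r3=0xa0 r4=0x55 r5=0x20  N=0 Z=0
after  3: r0=0x11 r1=0x33 r2=0xf2 r3=0xa0 r4=0x55 r5=0xc1  N=1 Z=0
after  4: r0=0x11 r1=0x33 r2=0xf2 r3=0xa0 r4=0x55 r5=0x01  N=0 Z=0
-- IRQ taken; context saved, return-PC = 5 --

K = 4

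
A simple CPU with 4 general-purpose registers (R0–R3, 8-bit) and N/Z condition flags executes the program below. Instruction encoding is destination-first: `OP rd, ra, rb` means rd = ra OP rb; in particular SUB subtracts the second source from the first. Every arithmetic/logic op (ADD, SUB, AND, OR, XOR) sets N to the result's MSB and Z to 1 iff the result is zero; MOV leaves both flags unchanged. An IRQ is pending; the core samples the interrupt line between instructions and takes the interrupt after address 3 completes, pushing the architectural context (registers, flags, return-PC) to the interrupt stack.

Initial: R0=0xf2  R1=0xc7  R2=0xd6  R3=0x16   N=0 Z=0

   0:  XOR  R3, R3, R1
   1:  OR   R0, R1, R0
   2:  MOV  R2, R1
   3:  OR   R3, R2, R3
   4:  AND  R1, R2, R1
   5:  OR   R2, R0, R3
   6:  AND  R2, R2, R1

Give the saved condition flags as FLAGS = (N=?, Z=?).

after  0: R0=0xf2 R1=0xc7 R2=0xd6 R3=0xd1  N=1 Z=0
after  1: R0=0xf7 R1=0xc7 R2=0xd6 R3=0xd1  N=1 Z=0
after  2: R0=0xf7 R1=0xc7 R2=0xc7 R3=0xd1  N=1 Z=0
after  3: R0=0xf7 R1=0xc7 R2=0xc7 R3=0xd7  N=1 Z=0
-- IRQ taken; context saved, return-PC = 4 --

FLAGS = (N=1, Z=0)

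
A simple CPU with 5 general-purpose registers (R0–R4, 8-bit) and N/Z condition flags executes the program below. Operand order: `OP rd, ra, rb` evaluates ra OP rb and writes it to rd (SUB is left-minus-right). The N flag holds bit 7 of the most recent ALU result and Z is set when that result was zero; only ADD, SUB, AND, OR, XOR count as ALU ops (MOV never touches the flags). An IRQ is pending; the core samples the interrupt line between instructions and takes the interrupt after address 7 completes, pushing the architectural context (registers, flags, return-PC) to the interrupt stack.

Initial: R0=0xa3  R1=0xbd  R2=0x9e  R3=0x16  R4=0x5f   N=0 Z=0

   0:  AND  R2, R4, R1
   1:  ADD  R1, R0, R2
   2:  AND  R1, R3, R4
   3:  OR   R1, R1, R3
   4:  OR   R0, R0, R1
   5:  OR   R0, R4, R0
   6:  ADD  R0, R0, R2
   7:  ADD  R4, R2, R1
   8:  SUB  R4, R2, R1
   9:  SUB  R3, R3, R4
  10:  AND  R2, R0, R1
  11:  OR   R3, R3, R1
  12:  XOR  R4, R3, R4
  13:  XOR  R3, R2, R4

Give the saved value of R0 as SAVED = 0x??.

SAVED = 0x1c

after  0: R0=0xa3 R1=0xbd R2=0x1d R3=0x16 R4=0x5f  N=0 Z=0
after  1: R0=0xa3 R1=0xc0 R2=0x1d R3=0x16 R4=0x5f  N=1 Z=0
after  2: R0=0xa3 R1=0x16 R2=0x1d R3=0x16 R4=0x5f  N=0 Z=0
after  3: R0=0xa3 R1=0x16 R2=0x1d R3=0x16 R4=0x5f  N=0 Z=0
after  4: R0=0xb7 R1=0x16 R2=0x1d R3=0x16 R4=0x5f  N=1 Z=0
after  5: R0=0xff R1=0x16 R2=0x1d R3=0x16 R4=0x5f  N=1 Z=0
after  6: R0=0x1c R1=0x16 R2=0x1d R3=0x16 R4=0x5f  N=0 Z=0
after  7: R0=0x1c R1=0x16 R2=0x1d R3=0x16 R4=0x33  N=0 Z=0
-- IRQ taken; context saved, return-PC = 8 --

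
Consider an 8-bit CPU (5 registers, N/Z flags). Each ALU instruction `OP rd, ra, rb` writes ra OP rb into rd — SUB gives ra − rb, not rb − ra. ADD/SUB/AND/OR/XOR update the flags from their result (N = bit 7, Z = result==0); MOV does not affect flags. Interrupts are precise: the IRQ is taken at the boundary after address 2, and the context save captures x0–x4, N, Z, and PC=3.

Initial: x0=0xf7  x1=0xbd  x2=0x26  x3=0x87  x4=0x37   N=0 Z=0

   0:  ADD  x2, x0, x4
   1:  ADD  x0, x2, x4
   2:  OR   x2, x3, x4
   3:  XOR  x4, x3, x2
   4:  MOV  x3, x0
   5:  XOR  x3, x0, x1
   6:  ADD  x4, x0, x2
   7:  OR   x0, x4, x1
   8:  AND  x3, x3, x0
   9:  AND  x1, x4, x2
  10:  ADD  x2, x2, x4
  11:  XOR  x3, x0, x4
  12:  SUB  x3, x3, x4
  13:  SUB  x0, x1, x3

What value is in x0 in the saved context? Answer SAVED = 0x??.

after  0: x0=0xf7 x1=0xbd x2=0x2e x3=0x87 x4=0x37  N=0 Z=0
after  1: x0=0x65 x1=0xbd x2=0x2e x3=0x87 x4=0x37  N=0 Z=0
after  2: x0=0x65 x1=0xbd x2=0xb7 x3=0x87 x4=0x37  N=1 Z=0
-- IRQ taken; context saved, return-PC = 3 --

SAVED = 0x65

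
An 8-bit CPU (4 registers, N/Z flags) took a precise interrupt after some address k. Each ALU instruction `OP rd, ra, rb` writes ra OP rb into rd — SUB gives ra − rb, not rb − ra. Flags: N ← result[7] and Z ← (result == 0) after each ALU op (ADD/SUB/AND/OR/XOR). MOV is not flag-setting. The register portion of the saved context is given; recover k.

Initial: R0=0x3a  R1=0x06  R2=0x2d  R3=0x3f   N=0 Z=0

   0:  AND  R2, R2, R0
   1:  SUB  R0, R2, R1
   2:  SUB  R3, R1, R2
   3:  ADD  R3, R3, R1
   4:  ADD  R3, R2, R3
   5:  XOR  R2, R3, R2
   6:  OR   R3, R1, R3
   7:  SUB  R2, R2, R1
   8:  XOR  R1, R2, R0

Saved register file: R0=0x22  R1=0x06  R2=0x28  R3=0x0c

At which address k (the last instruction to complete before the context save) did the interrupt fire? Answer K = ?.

after  0: R0=0x3a R1=0x06 R2=0x28 R3=0x3f  N=0 Z=0
after  1: R0=0x22 R1=0x06 R2=0x28 R3=0x3f  N=0 Z=0
after  2: R0=0x22 R1=0x06 R2=0x28 R3=0xde  N=1 Z=0
after  3: R0=0x22 R1=0x06 R2=0x28 R3=0xe4  N=1 Z=0
after  4: R0=0x22 R1=0x06 R2=0x28 R3=0x0c  N=0 Z=0
-- IRQ taken; context saved, return-PC = 5 --

K = 4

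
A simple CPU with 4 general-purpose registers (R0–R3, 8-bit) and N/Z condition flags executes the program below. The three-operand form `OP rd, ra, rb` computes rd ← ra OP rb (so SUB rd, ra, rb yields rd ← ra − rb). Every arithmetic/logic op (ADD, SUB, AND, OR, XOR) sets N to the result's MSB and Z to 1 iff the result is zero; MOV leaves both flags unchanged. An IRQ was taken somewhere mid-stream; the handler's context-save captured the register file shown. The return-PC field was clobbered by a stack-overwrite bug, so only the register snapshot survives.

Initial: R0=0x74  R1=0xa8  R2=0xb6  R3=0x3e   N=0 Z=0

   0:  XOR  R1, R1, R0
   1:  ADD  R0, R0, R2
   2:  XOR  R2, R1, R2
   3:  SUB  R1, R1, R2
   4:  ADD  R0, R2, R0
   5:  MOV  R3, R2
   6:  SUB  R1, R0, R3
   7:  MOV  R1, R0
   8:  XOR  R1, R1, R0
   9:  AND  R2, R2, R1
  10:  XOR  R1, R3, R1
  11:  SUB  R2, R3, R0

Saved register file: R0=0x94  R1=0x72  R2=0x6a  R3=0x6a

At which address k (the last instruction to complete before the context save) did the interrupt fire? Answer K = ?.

K = 5

after  0: R0=0x74 R1=0xdc R2=0xb6 R3=0x3e  N=1 Z=0
after  1: R0=0x2a R1=0xdc R2=0xb6 R3=0x3e  N=0 Z=0
after  2: R0=0x2a R1=0xdc R2=0x6a R3=0x3e  N=0 Z=0
after  3: R0=0x2a R1=0x72 R2=0x6a R3=0x3e  N=0 Z=0
after  4: R0=0x94 R1=0x72 R2=0x6a R3=0x3e  N=1 Z=0
after  5: R0=0x94 R1=0x72 R2=0x6a R3=0x6a  N=1 Z=0
-- IRQ taken; context saved, return-PC = 6 --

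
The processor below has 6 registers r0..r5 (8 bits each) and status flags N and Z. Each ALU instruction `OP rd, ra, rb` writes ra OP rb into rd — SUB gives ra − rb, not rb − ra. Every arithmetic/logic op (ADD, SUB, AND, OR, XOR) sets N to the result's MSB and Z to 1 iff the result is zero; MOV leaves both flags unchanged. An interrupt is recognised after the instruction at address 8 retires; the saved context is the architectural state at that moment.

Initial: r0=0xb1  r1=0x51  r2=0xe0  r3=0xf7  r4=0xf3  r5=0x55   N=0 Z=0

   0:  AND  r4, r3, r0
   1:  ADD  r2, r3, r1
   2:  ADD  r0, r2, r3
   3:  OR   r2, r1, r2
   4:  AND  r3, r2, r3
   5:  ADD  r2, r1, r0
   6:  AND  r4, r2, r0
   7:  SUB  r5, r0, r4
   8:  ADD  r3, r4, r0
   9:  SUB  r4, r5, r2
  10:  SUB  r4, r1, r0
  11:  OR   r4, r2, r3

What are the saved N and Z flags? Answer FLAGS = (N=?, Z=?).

after  0: r0=0xb1 r1=0x51 r2=0xe0 r3=0xf7 r4=0xb1 r5=0x55  N=1 Z=0
after  1: r0=0xb1 r1=0x51 r2=0x48 r3=0xf7 r4=0xb1 r5=0x55  N=0 Z=0
after  2: r0=0x3f r1=0x51 r2=0x48 r3=0xf7 r4=0xb1 r5=0x55  N=0 Z=0
after  3: r0=0x3f r1=0x51 r2=0x59 r3=0xf7 r4=0xb1 r5=0x55  N=0 Z=0
after  4: r0=0x3f r1=0x51 r2=0x59 r3=0x51 r4=0xb1 r5=0x55  N=0 Z=0
after  5: r0=0x3f r1=0x51 r2=0x90 r3=0x51 r4=0xb1 r5=0x55  N=1 Z=0
after  6: r0=0x3f r1=0x51 r2=0x90 r3=0x51 r4=0x10 r5=0x55  N=0 Z=0
after  7: r0=0x3f r1=0x51 r2=0x90 r3=0x51 r4=0x10 r5=0x2f  N=0 Z=0
after  8: r0=0x3f r1=0x51 r2=0x90 r3=0x4f r4=0x10 r5=0x2f  N=0 Z=0
-- IRQ taken; context saved, return-PC = 9 --

FLAGS = (N=0, Z=0)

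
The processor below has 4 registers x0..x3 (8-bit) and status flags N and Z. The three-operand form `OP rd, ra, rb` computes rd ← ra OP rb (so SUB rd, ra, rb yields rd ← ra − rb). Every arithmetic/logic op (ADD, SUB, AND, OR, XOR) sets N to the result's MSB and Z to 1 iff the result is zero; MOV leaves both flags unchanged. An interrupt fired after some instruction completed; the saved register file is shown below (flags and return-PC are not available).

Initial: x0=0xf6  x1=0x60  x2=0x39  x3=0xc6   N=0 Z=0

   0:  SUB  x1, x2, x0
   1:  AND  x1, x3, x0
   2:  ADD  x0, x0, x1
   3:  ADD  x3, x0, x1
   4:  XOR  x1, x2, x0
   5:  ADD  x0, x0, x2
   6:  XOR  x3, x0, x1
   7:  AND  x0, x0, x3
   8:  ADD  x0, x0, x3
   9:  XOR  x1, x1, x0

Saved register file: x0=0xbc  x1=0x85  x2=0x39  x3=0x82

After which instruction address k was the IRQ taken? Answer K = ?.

K = 4

after  0: x0=0xf6 x1=0x43 x2=0x39 x3=0xc6  N=0 Z=0
after  1: x0=0xf6 x1=0xc6 x2=0x39 x3=0xc6  N=1 Z=0
after  2: x0=0xbc x1=0xc6 x2=0x39 x3=0xc6  N=1 Z=0
after  3: x0=0xbc x1=0xc6 x2=0x39 x3=0x82  N=1 Z=0
after  4: x0=0xbc x1=0x85 x2=0x39 x3=0x82  N=1 Z=0
-- IRQ taken; context saved, return-PC = 5 --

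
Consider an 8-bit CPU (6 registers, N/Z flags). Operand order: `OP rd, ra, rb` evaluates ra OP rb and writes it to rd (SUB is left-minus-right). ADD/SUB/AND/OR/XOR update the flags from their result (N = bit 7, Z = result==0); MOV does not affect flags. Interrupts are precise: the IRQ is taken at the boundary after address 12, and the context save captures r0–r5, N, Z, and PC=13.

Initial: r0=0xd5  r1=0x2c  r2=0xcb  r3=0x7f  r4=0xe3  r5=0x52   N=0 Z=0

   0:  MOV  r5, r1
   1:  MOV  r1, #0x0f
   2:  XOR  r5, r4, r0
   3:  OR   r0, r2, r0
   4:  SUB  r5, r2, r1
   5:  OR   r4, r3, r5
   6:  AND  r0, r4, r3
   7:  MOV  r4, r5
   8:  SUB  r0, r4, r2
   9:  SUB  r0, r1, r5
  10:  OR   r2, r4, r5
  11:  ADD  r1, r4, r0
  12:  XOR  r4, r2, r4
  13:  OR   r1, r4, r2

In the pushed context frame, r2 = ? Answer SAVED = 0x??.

SAVED = 0xbc

after  0: r0=0xd5 r1=0x2c r2=0xcb r3=0x7f r4=0xe3 r5=0x2c  N=0 Z=0
after  1: r0=0xd5 r1=0x0f r2=0xcb r3=0x7f r4=0xe3 r5=0x2c  N=0 Z=0
after  2: r0=0xd5 r1=0x0f r2=0xcb r3=0x7f r4=0xe3 r5=0x36  N=0 Z=0
after  3: r0=0xdf r1=0x0f r2=0xcb r3=0x7f r4=0xe3 r5=0x36  N=1 Z=0
after  4: r0=0xdf r1=0x0f r2=0xcb r3=0x7f r4=0xe3 r5=0xbc  N=1 Z=0
after  5: r0=0xdf r1=0x0f r2=0xcb r3=0x7f r4=0xff r5=0xbc  N=1 Z=0
after  6: r0=0x7f r1=0x0f r2=0xcb r3=0x7f r4=0xff r5=0xbc  N=0 Z=0
after  7: r0=0x7f r1=0x0f r2=0xcb r3=0x7f r4=0xbc r5=0xbc  N=0 Z=0
after  8: r0=0xf1 r1=0x0f r2=0xcb r3=0x7f r4=0xbc r5=0xbc  N=1 Z=0
after  9: r0=0x53 r1=0x0f r2=0xcb r3=0x7f r4=0xbc r5=0xbc  N=0 Z=0
after 10: r0=0x53 r1=0x0f r2=0xbc r3=0x7f r4=0xbc r5=0xbc  N=1 Z=0
after 11: r0=0x53 r1=0x0f r2=0xbc r3=0x7f r4=0xbc r5=0xbc  N=0 Z=0
after 12: r0=0x53 r1=0x0f r2=0xbc r3=0x7f r4=0x00 r5=0xbc  N=0 Z=1
-- IRQ taken; context saved, return-PC = 13 --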